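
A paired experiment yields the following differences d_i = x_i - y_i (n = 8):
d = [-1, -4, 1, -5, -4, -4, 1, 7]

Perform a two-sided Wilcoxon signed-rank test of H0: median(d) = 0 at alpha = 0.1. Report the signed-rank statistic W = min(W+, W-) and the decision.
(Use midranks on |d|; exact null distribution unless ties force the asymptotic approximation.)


Step 1: Drop any zero differences (none here) and take |d_i|.
|d| = [1, 4, 1, 5, 4, 4, 1, 7]
Step 2: Midrank |d_i| (ties get averaged ranks).
ranks: |1|->2, |4|->5, |1|->2, |5|->7, |4|->5, |4|->5, |1|->2, |7|->8
Step 3: Attach original signs; sum ranks with positive sign and with negative sign.
W+ = 2 + 2 + 8 = 12
W- = 2 + 5 + 7 + 5 + 5 = 24
(Check: W+ + W- = 36 should equal n(n+1)/2 = 36.)
Step 4: Test statistic W = min(W+, W-) = 12.
Step 5: Ties in |d|, so use the tie-corrected normal approximation.
        E[W] = n(n+1)/4 = 8*9/4 = 18.
        Tie groups: |d|=1 (t=3), |d|=4 (t=3); sum(t^3 - t) = 48.
        Var[W] = n(n+1)(2n+1)/24 - sum(t^3-t)/48 = 1224/24 - 48/48 = 50.
        z = (W - E[W]) / sqrt(Var[W]) = (12 - 18) / 7.0711 = -0.8485.
        Two-sided p = 2*Phi(z) = 0.396144.
Step 6: alpha = 0.1. fail to reject H0.

W+ = 12, W- = 24, W = min = 12, p = 0.396144, fail to reject H0.


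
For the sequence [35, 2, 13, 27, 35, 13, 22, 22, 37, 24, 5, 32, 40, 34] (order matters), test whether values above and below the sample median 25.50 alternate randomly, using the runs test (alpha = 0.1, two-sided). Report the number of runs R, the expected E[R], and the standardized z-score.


Step 1: Compute median = 25.50; label A = above, B = below.
Labels in order: ABBAABBBABBAAA  (n_A = 7, n_B = 7)
Step 2: Count runs R = 7.
Step 3: Under H0 (random ordering), E[R] = 2*n_A*n_B/(n_A+n_B) + 1 = 2*7*7/14 + 1 = 8.0000.
        Var[R] = 2*n_A*n_B*(2*n_A*n_B - n_A - n_B) / ((n_A+n_B)^2 * (n_A+n_B-1)) = 8232/2548 = 3.2308.
        SD[R] = 1.7974.
Step 4: Continuity-corrected z = (R + 0.5 - E[R]) / SD[R] = (7 + 0.5 - 8.0000) / 1.7974 = -0.2782.
Step 5: Two-sided p-value via normal approximation = 2*(1 - Phi(|z|)) = 0.780879.
Step 6: alpha = 0.1. fail to reject H0.

R = 7, z = -0.2782, p = 0.780879, fail to reject H0.


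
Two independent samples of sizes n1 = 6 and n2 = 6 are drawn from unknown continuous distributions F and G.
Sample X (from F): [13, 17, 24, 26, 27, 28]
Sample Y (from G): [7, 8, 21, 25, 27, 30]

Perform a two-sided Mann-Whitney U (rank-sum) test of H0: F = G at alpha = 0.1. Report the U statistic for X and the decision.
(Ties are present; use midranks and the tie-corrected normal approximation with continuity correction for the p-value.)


Step 1: Combine and sort all 12 observations; assign midranks.
sorted (value, group): (7,Y), (8,Y), (13,X), (17,X), (21,Y), (24,X), (25,Y), (26,X), (27,X), (27,Y), (28,X), (30,Y)
ranks: 7->1, 8->2, 13->3, 17->4, 21->5, 24->6, 25->7, 26->8, 27->9.5, 27->9.5, 28->11, 30->12
Step 2: Rank sum for X: R1 = 3 + 4 + 6 + 8 + 9.5 + 11 = 41.5.
Step 3: U_X = R1 - n1(n1+1)/2 = 41.5 - 6*7/2 = 41.5 - 21 = 20.5.
       U_Y = n1*n2 - U_X = 36 - 20.5 = 15.5.
Step 4: Ties are present, so use the tie-corrected normal approximation (with continuity correction) for the p-value.
Step 5: p-value = 0.748349; compare to alpha = 0.1. fail to reject H0.

U_X = 20.5, p = 0.748349, fail to reject H0 at alpha = 0.1.


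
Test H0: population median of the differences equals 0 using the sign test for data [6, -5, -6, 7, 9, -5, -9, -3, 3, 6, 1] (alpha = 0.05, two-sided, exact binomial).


Step 1: Discard zero differences. Original n = 11; n_eff = number of nonzero differences = 11.
Nonzero differences (with sign): +6, -5, -6, +7, +9, -5, -9, -3, +3, +6, +1
Step 2: Count signs: positive = 6, negative = 5.
Step 3: Under H0: P(positive) = 0.5, so the number of positives S ~ Bin(11, 0.5).
Step 4: Two-sided exact p-value = sum of Bin(11,0.5) probabilities at or below the observed probability = 1.000000.
Step 5: alpha = 0.05. fail to reject H0.

n_eff = 11, pos = 6, neg = 5, p = 1.000000, fail to reject H0.


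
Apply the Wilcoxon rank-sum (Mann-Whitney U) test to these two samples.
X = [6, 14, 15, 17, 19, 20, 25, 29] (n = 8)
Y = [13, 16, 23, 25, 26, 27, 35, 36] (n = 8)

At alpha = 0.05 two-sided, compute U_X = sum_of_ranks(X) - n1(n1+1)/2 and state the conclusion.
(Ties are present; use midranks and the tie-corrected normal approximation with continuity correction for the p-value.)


Step 1: Combine and sort all 16 observations; assign midranks.
sorted (value, group): (6,X), (13,Y), (14,X), (15,X), (16,Y), (17,X), (19,X), (20,X), (23,Y), (25,X), (25,Y), (26,Y), (27,Y), (29,X), (35,Y), (36,Y)
ranks: 6->1, 13->2, 14->3, 15->4, 16->5, 17->6, 19->7, 20->8, 23->9, 25->10.5, 25->10.5, 26->12, 27->13, 29->14, 35->15, 36->16
Step 2: Rank sum for X: R1 = 1 + 3 + 4 + 6 + 7 + 8 + 10.5 + 14 = 53.5.
Step 3: U_X = R1 - n1(n1+1)/2 = 53.5 - 8*9/2 = 53.5 - 36 = 17.5.
       U_Y = n1*n2 - U_X = 64 - 17.5 = 46.5.
Step 4: Ties are present, so use the tie-corrected normal approximation (with continuity correction) for the p-value.
Step 5: p-value = 0.141189; compare to alpha = 0.05. fail to reject H0.

U_X = 17.5, p = 0.141189, fail to reject H0 at alpha = 0.05.


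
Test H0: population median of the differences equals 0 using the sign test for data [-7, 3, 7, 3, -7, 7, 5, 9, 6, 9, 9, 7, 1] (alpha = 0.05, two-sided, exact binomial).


Step 1: Discard zero differences. Original n = 13; n_eff = number of nonzero differences = 13.
Nonzero differences (with sign): -7, +3, +7, +3, -7, +7, +5, +9, +6, +9, +9, +7, +1
Step 2: Count signs: positive = 11, negative = 2.
Step 3: Under H0: P(positive) = 0.5, so the number of positives S ~ Bin(13, 0.5).
Step 4: Two-sided exact p-value = sum of Bin(13,0.5) probabilities at or below the observed probability = 0.022461.
Step 5: alpha = 0.05. reject H0.

n_eff = 13, pos = 11, neg = 2, p = 0.022461, reject H0.


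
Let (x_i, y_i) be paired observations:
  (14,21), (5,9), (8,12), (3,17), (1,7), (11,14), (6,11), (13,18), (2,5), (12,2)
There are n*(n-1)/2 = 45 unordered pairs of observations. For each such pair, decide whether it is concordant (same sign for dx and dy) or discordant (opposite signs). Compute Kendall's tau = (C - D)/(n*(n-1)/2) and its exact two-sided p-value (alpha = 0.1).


Step 1: Enumerate the 45 unordered pairs (i,j) with i<j and classify each by sign(x_j-x_i) * sign(y_j-y_i).
  (1,2):dx=-9,dy=-12->C; (1,3):dx=-6,dy=-9->C; (1,4):dx=-11,dy=-4->C; (1,5):dx=-13,dy=-14->C
  (1,6):dx=-3,dy=-7->C; (1,7):dx=-8,dy=-10->C; (1,8):dx=-1,dy=-3->C; (1,9):dx=-12,dy=-16->C
  (1,10):dx=-2,dy=-19->C; (2,3):dx=+3,dy=+3->C; (2,4):dx=-2,dy=+8->D; (2,5):dx=-4,dy=-2->C
  (2,6):dx=+6,dy=+5->C; (2,7):dx=+1,dy=+2->C; (2,8):dx=+8,dy=+9->C; (2,9):dx=-3,dy=-4->C
  (2,10):dx=+7,dy=-7->D; (3,4):dx=-5,dy=+5->D; (3,5):dx=-7,dy=-5->C; (3,6):dx=+3,dy=+2->C
  (3,7):dx=-2,dy=-1->C; (3,8):dx=+5,dy=+6->C; (3,9):dx=-6,dy=-7->C; (3,10):dx=+4,dy=-10->D
  (4,5):dx=-2,dy=-10->C; (4,6):dx=+8,dy=-3->D; (4,7):dx=+3,dy=-6->D; (4,8):dx=+10,dy=+1->C
  (4,9):dx=-1,dy=-12->C; (4,10):dx=+9,dy=-15->D; (5,6):dx=+10,dy=+7->C; (5,7):dx=+5,dy=+4->C
  (5,8):dx=+12,dy=+11->C; (5,9):dx=+1,dy=-2->D; (5,10):dx=+11,dy=-5->D; (6,7):dx=-5,dy=-3->C
  (6,8):dx=+2,dy=+4->C; (6,9):dx=-9,dy=-9->C; (6,10):dx=+1,dy=-12->D; (7,8):dx=+7,dy=+7->C
  (7,9):dx=-4,dy=-6->C; (7,10):dx=+6,dy=-9->D; (8,9):dx=-11,dy=-13->C; (8,10):dx=-1,dy=-16->C
  (9,10):dx=+10,dy=-3->D
Step 2: C = 33, D = 12, total pairs = 45.
Step 3: tau = (C - D)/(n(n-1)/2) = (33 - 12)/45 = 0.466667.
Step 4: Exact two-sided p-value (enumerate n! = 3628800 permutations of y under H0): p = 0.072550.
Step 5: alpha = 0.1. reject H0.

tau_b = 0.4667 (C=33, D=12), p = 0.072550, reject H0.


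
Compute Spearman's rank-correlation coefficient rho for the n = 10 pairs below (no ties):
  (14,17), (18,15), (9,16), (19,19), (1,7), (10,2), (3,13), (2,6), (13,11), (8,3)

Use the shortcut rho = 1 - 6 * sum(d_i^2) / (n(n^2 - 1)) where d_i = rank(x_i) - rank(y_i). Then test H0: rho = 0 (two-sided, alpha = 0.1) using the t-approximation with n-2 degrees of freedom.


Step 1: Rank x and y separately (midranks; no ties here).
rank(x): 14->8, 18->9, 9->5, 19->10, 1->1, 10->6, 3->3, 2->2, 13->7, 8->4
rank(y): 17->9, 15->7, 16->8, 19->10, 7->4, 2->1, 13->6, 6->3, 11->5, 3->2
Step 2: d_i = R_x(i) - R_y(i); compute d_i^2.
  (8-9)^2=1, (9-7)^2=4, (5-8)^2=9, (10-10)^2=0, (1-4)^2=9, (6-1)^2=25, (3-6)^2=9, (2-3)^2=1, (7-5)^2=4, (4-2)^2=4
sum(d^2) = 66.
Step 3: rho = 1 - 6*66 / (10*(10^2 - 1)) = 1 - 396/990 = 0.600000.
Step 4: Under H0, t = rho * sqrt((n-2)/(1-rho^2)) = 2.1213 ~ t(8).
Step 5: Two-sided p-value from the t-distribution with 8 df = 0.066688.
Step 6: alpha = 0.1. reject H0.

rho = 0.6000, p = 0.066688, reject H0 at alpha = 0.1.


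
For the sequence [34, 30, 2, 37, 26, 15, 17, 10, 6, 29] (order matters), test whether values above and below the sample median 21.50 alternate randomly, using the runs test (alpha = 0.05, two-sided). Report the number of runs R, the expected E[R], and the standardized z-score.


Step 1: Compute median = 21.50; label A = above, B = below.
Labels in order: AABAABBBBA  (n_A = 5, n_B = 5)
Step 2: Count runs R = 5.
Step 3: Under H0 (random ordering), E[R] = 2*n_A*n_B/(n_A+n_B) + 1 = 2*5*5/10 + 1 = 6.0000.
        Var[R] = 2*n_A*n_B*(2*n_A*n_B - n_A - n_B) / ((n_A+n_B)^2 * (n_A+n_B-1)) = 2000/900 = 2.2222.
        SD[R] = 1.4907.
Step 4: Continuity-corrected z = (R + 0.5 - E[R]) / SD[R] = (5 + 0.5 - 6.0000) / 1.4907 = -0.3354.
Step 5: Two-sided p-value via normal approximation = 2*(1 - Phi(|z|)) = 0.737316.
Step 6: alpha = 0.05. fail to reject H0.

R = 5, z = -0.3354, p = 0.737316, fail to reject H0.


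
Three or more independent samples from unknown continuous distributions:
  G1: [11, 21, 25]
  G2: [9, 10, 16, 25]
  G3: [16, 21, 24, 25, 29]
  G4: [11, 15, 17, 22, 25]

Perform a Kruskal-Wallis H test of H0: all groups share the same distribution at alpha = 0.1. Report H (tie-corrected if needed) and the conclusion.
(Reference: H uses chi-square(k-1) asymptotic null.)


Step 1: Combine all N = 17 observations and assign midranks.
sorted (value, group, rank): (9,G2,1), (10,G2,2), (11,G1,3.5), (11,G4,3.5), (15,G4,5), (16,G2,6.5), (16,G3,6.5), (17,G4,8), (21,G1,9.5), (21,G3,9.5), (22,G4,11), (24,G3,12), (25,G1,14.5), (25,G2,14.5), (25,G3,14.5), (25,G4,14.5), (29,G3,17)
Step 2: Sum ranks within each group.
R_1 = 27.5 (n_1 = 3)
R_2 = 24 (n_2 = 4)
R_3 = 59.5 (n_3 = 5)
R_4 = 42 (n_4 = 5)
Step 3: H = 12/(N(N+1)) * sum(R_i^2/n_i) - 3(N+1)
     = 12/(17*18) * (27.5^2/3 + 24^2/4 + 59.5^2/5 + 42^2/5) - 3*18
     = 0.039216 * 1456.93 - 54
     = 3.134641.
Step 4: Ties present; correction factor C = 1 - 78/(17^3 - 17) = 0.984069. Corrected H = 3.134641 / 0.984069 = 3.185388.
Step 5: Under H0, H ~ chi^2(3); p-value = 0.363916.
Step 6: alpha = 0.1. fail to reject H0.

H = 3.1854, df = 3, p = 0.363916, fail to reject H0.


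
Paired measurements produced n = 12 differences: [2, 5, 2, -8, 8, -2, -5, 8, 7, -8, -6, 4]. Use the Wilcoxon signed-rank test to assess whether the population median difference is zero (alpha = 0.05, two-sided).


Step 1: Drop any zero differences (none here) and take |d_i|.
|d| = [2, 5, 2, 8, 8, 2, 5, 8, 7, 8, 6, 4]
Step 2: Midrank |d_i| (ties get averaged ranks).
ranks: |2|->2, |5|->5.5, |2|->2, |8|->10.5, |8|->10.5, |2|->2, |5|->5.5, |8|->10.5, |7|->8, |8|->10.5, |6|->7, |4|->4
Step 3: Attach original signs; sum ranks with positive sign and with negative sign.
W+ = 2 + 5.5 + 2 + 10.5 + 10.5 + 8 + 4 = 42.5
W- = 10.5 + 2 + 5.5 + 10.5 + 7 = 35.5
(Check: W+ + W- = 78 should equal n(n+1)/2 = 78.)
Step 4: Test statistic W = min(W+, W-) = 35.5.
Step 5: Ties in |d|, so use the tie-corrected normal approximation.
        E[W] = n(n+1)/4 = 12*13/4 = 39.
        Tie groups: |d|=2 (t=3), |d|=5 (t=2), |d|=8 (t=4); sum(t^3 - t) = 90.
        Var[W] = n(n+1)(2n+1)/24 - sum(t^3-t)/48 = 3900/24 - 90/48 = 160.625.
        z = (W - E[W]) / sqrt(Var[W]) = (35.5 - 39) / 12.6738 = -0.2762.
        Two-sided p = 2*Phi(z) = 0.782425.
Step 6: alpha = 0.05. fail to reject H0.

W+ = 42.5, W- = 35.5, W = min = 35.5, p = 0.782425, fail to reject H0.


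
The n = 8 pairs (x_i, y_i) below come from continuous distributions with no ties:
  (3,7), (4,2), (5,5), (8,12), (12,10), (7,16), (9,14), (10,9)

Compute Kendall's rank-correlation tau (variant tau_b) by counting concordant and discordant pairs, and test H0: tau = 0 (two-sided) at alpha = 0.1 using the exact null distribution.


Step 1: Enumerate the 28 unordered pairs (i,j) with i<j and classify each by sign(x_j-x_i) * sign(y_j-y_i).
  (1,2):dx=+1,dy=-5->D; (1,3):dx=+2,dy=-2->D; (1,4):dx=+5,dy=+5->C; (1,5):dx=+9,dy=+3->C
  (1,6):dx=+4,dy=+9->C; (1,7):dx=+6,dy=+7->C; (1,8):dx=+7,dy=+2->C; (2,3):dx=+1,dy=+3->C
  (2,4):dx=+4,dy=+10->C; (2,5):dx=+8,dy=+8->C; (2,6):dx=+3,dy=+14->C; (2,7):dx=+5,dy=+12->C
  (2,8):dx=+6,dy=+7->C; (3,4):dx=+3,dy=+7->C; (3,5):dx=+7,dy=+5->C; (3,6):dx=+2,dy=+11->C
  (3,7):dx=+4,dy=+9->C; (3,8):dx=+5,dy=+4->C; (4,5):dx=+4,dy=-2->D; (4,6):dx=-1,dy=+4->D
  (4,7):dx=+1,dy=+2->C; (4,8):dx=+2,dy=-3->D; (5,6):dx=-5,dy=+6->D; (5,7):dx=-3,dy=+4->D
  (5,8):dx=-2,dy=-1->C; (6,7):dx=+2,dy=-2->D; (6,8):dx=+3,dy=-7->D; (7,8):dx=+1,dy=-5->D
Step 2: C = 18, D = 10, total pairs = 28.
Step 3: tau = (C - D)/(n(n-1)/2) = (18 - 10)/28 = 0.285714.
Step 4: Exact two-sided p-value (enumerate n! = 40320 permutations of y under H0): p = 0.398760.
Step 5: alpha = 0.1. fail to reject H0.

tau_b = 0.2857 (C=18, D=10), p = 0.398760, fail to reject H0.


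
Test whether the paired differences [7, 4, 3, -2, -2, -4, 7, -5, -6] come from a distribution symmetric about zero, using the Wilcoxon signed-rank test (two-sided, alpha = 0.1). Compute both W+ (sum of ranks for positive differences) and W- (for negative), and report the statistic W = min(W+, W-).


Step 1: Drop any zero differences (none here) and take |d_i|.
|d| = [7, 4, 3, 2, 2, 4, 7, 5, 6]
Step 2: Midrank |d_i| (ties get averaged ranks).
ranks: |7|->8.5, |4|->4.5, |3|->3, |2|->1.5, |2|->1.5, |4|->4.5, |7|->8.5, |5|->6, |6|->7
Step 3: Attach original signs; sum ranks with positive sign and with negative sign.
W+ = 8.5 + 4.5 + 3 + 8.5 = 24.5
W- = 1.5 + 1.5 + 4.5 + 6 + 7 = 20.5
(Check: W+ + W- = 45 should equal n(n+1)/2 = 45.)
Step 4: Test statistic W = min(W+, W-) = 20.5.
Step 5: Ties in |d|, so use the tie-corrected normal approximation.
        E[W] = n(n+1)/4 = 9*10/4 = 22.5.
        Tie groups: |d|=2 (t=2), |d|=4 (t=2), |d|=7 (t=2); sum(t^3 - t) = 18.
        Var[W] = n(n+1)(2n+1)/24 - sum(t^3-t)/48 = 1710/24 - 18/48 = 70.875.
        z = (W - E[W]) / sqrt(Var[W]) = (20.5 - 22.5) / 8.4187 = -0.2376.
        Two-sided p = 2*Phi(z) = 0.812218.
Step 6: alpha = 0.1. fail to reject H0.

W+ = 24.5, W- = 20.5, W = min = 20.5, p = 0.812218, fail to reject H0.


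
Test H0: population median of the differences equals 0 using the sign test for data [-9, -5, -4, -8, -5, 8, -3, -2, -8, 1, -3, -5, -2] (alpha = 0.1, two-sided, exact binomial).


Step 1: Discard zero differences. Original n = 13; n_eff = number of nonzero differences = 13.
Nonzero differences (with sign): -9, -5, -4, -8, -5, +8, -3, -2, -8, +1, -3, -5, -2
Step 2: Count signs: positive = 2, negative = 11.
Step 3: Under H0: P(positive) = 0.5, so the number of positives S ~ Bin(13, 0.5).
Step 4: Two-sided exact p-value = sum of Bin(13,0.5) probabilities at or below the observed probability = 0.022461.
Step 5: alpha = 0.1. reject H0.

n_eff = 13, pos = 2, neg = 11, p = 0.022461, reject H0.


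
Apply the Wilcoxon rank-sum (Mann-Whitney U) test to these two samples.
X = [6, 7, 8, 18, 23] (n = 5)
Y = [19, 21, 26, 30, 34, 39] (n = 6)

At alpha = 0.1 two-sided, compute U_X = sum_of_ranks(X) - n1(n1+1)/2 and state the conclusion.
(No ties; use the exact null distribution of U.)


Step 1: Combine and sort all 11 observations; assign midranks.
sorted (value, group): (6,X), (7,X), (8,X), (18,X), (19,Y), (21,Y), (23,X), (26,Y), (30,Y), (34,Y), (39,Y)
ranks: 6->1, 7->2, 8->3, 18->4, 19->5, 21->6, 23->7, 26->8, 30->9, 34->10, 39->11
Step 2: Rank sum for X: R1 = 1 + 2 + 3 + 4 + 7 = 17.
Step 3: U_X = R1 - n1(n1+1)/2 = 17 - 5*6/2 = 17 - 15 = 2.
       U_Y = n1*n2 - U_X = 30 - 2 = 28.
Step 4: No ties, so the exact null distribution of U (based on enumerating the C(11,5) = 462 equally likely rank assignments) gives the two-sided p-value.
Step 5: p-value = 0.017316; compare to alpha = 0.1. reject H0.

U_X = 2, p = 0.017316, reject H0 at alpha = 0.1.


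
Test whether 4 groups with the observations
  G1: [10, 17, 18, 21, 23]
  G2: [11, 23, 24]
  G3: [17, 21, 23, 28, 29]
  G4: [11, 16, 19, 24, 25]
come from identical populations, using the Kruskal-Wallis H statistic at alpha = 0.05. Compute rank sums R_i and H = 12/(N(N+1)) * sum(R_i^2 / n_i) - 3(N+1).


Step 1: Combine all N = 18 observations and assign midranks.
sorted (value, group, rank): (10,G1,1), (11,G2,2.5), (11,G4,2.5), (16,G4,4), (17,G1,5.5), (17,G3,5.5), (18,G1,7), (19,G4,8), (21,G1,9.5), (21,G3,9.5), (23,G1,12), (23,G2,12), (23,G3,12), (24,G2,14.5), (24,G4,14.5), (25,G4,16), (28,G3,17), (29,G3,18)
Step 2: Sum ranks within each group.
R_1 = 35 (n_1 = 5)
R_2 = 29 (n_2 = 3)
R_3 = 62 (n_3 = 5)
R_4 = 45 (n_4 = 5)
Step 3: H = 12/(N(N+1)) * sum(R_i^2/n_i) - 3(N+1)
     = 12/(18*19) * (35^2/5 + 29^2/3 + 62^2/5 + 45^2/5) - 3*19
     = 0.035088 * 1699.13 - 57
     = 2.618713.
Step 4: Ties present; correction factor C = 1 - 48/(18^3 - 18) = 0.991744. Corrected H = 2.618713 / 0.991744 = 2.640513.
Step 5: Under H0, H ~ chi^2(3); p-value = 0.450431.
Step 6: alpha = 0.05. fail to reject H0.

H = 2.6405, df = 3, p = 0.450431, fail to reject H0.


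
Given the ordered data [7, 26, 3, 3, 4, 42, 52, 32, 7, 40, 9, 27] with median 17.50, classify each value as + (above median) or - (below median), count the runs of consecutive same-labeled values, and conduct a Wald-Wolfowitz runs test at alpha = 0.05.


Step 1: Compute median = 17.50; label A = above, B = below.
Labels in order: BABBBAAABABA  (n_A = 6, n_B = 6)
Step 2: Count runs R = 8.
Step 3: Under H0 (random ordering), E[R] = 2*n_A*n_B/(n_A+n_B) + 1 = 2*6*6/12 + 1 = 7.0000.
        Var[R] = 2*n_A*n_B*(2*n_A*n_B - n_A - n_B) / ((n_A+n_B)^2 * (n_A+n_B-1)) = 4320/1584 = 2.7273.
        SD[R] = 1.6514.
Step 4: Continuity-corrected z = (R - 0.5 - E[R]) / SD[R] = (8 - 0.5 - 7.0000) / 1.6514 = 0.3028.
Step 5: Two-sided p-value via normal approximation = 2*(1 - Phi(|z|)) = 0.762069.
Step 6: alpha = 0.05. fail to reject H0.

R = 8, z = 0.3028, p = 0.762069, fail to reject H0.


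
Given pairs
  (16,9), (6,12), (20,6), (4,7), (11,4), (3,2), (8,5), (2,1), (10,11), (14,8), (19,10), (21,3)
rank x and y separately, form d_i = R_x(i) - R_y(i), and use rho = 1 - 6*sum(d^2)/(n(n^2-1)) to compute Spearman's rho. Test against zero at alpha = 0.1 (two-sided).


Step 1: Rank x and y separately (midranks; no ties here).
rank(x): 16->9, 6->4, 20->11, 4->3, 11->7, 3->2, 8->5, 2->1, 10->6, 14->8, 19->10, 21->12
rank(y): 9->9, 12->12, 6->6, 7->7, 4->4, 2->2, 5->5, 1->1, 11->11, 8->8, 10->10, 3->3
Step 2: d_i = R_x(i) - R_y(i); compute d_i^2.
  (9-9)^2=0, (4-12)^2=64, (11-6)^2=25, (3-7)^2=16, (7-4)^2=9, (2-2)^2=0, (5-5)^2=0, (1-1)^2=0, (6-11)^2=25, (8-8)^2=0, (10-10)^2=0, (12-3)^2=81
sum(d^2) = 220.
Step 3: rho = 1 - 6*220 / (12*(12^2 - 1)) = 1 - 1320/1716 = 0.230769.
Step 4: Under H0, t = rho * sqrt((n-2)/(1-rho^2)) = 0.7500 ~ t(10).
Step 5: Two-sided p-value from the t-distribution with 10 df = 0.470532.
Step 6: alpha = 0.1. fail to reject H0.

rho = 0.2308, p = 0.470532, fail to reject H0 at alpha = 0.1.


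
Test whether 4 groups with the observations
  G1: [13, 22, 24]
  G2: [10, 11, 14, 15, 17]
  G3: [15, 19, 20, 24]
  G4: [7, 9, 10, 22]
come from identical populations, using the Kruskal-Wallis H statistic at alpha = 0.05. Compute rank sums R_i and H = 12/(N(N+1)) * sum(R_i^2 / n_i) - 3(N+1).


Step 1: Combine all N = 16 observations and assign midranks.
sorted (value, group, rank): (7,G4,1), (9,G4,2), (10,G2,3.5), (10,G4,3.5), (11,G2,5), (13,G1,6), (14,G2,7), (15,G2,8.5), (15,G3,8.5), (17,G2,10), (19,G3,11), (20,G3,12), (22,G1,13.5), (22,G4,13.5), (24,G1,15.5), (24,G3,15.5)
Step 2: Sum ranks within each group.
R_1 = 35 (n_1 = 3)
R_2 = 34 (n_2 = 5)
R_3 = 47 (n_3 = 4)
R_4 = 20 (n_4 = 4)
Step 3: H = 12/(N(N+1)) * sum(R_i^2/n_i) - 3(N+1)
     = 12/(16*17) * (35^2/3 + 34^2/5 + 47^2/4 + 20^2/4) - 3*17
     = 0.044118 * 1291.78 - 51
     = 5.990441.
Step 4: Ties present; correction factor C = 1 - 24/(16^3 - 16) = 0.994118. Corrected H = 5.990441 / 0.994118 = 6.025888.
Step 5: Under H0, H ~ chi^2(3); p-value = 0.110358.
Step 6: alpha = 0.05. fail to reject H0.

H = 6.0259, df = 3, p = 0.110358, fail to reject H0.


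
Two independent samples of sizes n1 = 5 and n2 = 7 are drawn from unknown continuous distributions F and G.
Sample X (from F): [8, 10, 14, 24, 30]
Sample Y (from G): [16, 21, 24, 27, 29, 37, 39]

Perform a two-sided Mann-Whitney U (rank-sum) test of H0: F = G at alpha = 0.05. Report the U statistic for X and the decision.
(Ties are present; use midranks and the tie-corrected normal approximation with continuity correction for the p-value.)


Step 1: Combine and sort all 12 observations; assign midranks.
sorted (value, group): (8,X), (10,X), (14,X), (16,Y), (21,Y), (24,X), (24,Y), (27,Y), (29,Y), (30,X), (37,Y), (39,Y)
ranks: 8->1, 10->2, 14->3, 16->4, 21->5, 24->6.5, 24->6.5, 27->8, 29->9, 30->10, 37->11, 39->12
Step 2: Rank sum for X: R1 = 1 + 2 + 3 + 6.5 + 10 = 22.5.
Step 3: U_X = R1 - n1(n1+1)/2 = 22.5 - 5*6/2 = 22.5 - 15 = 7.5.
       U_Y = n1*n2 - U_X = 35 - 7.5 = 27.5.
Step 4: Ties are present, so use the tie-corrected normal approximation (with continuity correction) for the p-value.
Step 5: p-value = 0.122225; compare to alpha = 0.05. fail to reject H0.

U_X = 7.5, p = 0.122225, fail to reject H0 at alpha = 0.05.


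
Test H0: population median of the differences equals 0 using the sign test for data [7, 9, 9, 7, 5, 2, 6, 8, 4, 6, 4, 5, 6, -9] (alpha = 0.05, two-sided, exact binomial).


Step 1: Discard zero differences. Original n = 14; n_eff = number of nonzero differences = 14.
Nonzero differences (with sign): +7, +9, +9, +7, +5, +2, +6, +8, +4, +6, +4, +5, +6, -9
Step 2: Count signs: positive = 13, negative = 1.
Step 3: Under H0: P(positive) = 0.5, so the number of positives S ~ Bin(14, 0.5).
Step 4: Two-sided exact p-value = sum of Bin(14,0.5) probabilities at or below the observed probability = 0.001831.
Step 5: alpha = 0.05. reject H0.

n_eff = 14, pos = 13, neg = 1, p = 0.001831, reject H0.


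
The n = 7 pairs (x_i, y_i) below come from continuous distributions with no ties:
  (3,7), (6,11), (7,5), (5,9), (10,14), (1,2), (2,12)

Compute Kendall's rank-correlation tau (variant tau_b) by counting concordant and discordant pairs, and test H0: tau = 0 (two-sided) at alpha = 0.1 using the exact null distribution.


Step 1: Enumerate the 21 unordered pairs (i,j) with i<j and classify each by sign(x_j-x_i) * sign(y_j-y_i).
  (1,2):dx=+3,dy=+4->C; (1,3):dx=+4,dy=-2->D; (1,4):dx=+2,dy=+2->C; (1,5):dx=+7,dy=+7->C
  (1,6):dx=-2,dy=-5->C; (1,7):dx=-1,dy=+5->D; (2,3):dx=+1,dy=-6->D; (2,4):dx=-1,dy=-2->C
  (2,5):dx=+4,dy=+3->C; (2,6):dx=-5,dy=-9->C; (2,7):dx=-4,dy=+1->D; (3,4):dx=-2,dy=+4->D
  (3,5):dx=+3,dy=+9->C; (3,6):dx=-6,dy=-3->C; (3,7):dx=-5,dy=+7->D; (4,5):dx=+5,dy=+5->C
  (4,6):dx=-4,dy=-7->C; (4,7):dx=-3,dy=+3->D; (5,6):dx=-9,dy=-12->C; (5,7):dx=-8,dy=-2->C
  (6,7):dx=+1,dy=+10->C
Step 2: C = 14, D = 7, total pairs = 21.
Step 3: tau = (C - D)/(n(n-1)/2) = (14 - 7)/21 = 0.333333.
Step 4: Exact two-sided p-value (enumerate n! = 5040 permutations of y under H0): p = 0.381349.
Step 5: alpha = 0.1. fail to reject H0.

tau_b = 0.3333 (C=14, D=7), p = 0.381349, fail to reject H0.


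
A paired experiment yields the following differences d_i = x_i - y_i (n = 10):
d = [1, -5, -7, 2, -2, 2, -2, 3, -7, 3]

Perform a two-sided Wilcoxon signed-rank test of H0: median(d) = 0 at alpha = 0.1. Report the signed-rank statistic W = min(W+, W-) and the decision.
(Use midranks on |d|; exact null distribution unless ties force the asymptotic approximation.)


Step 1: Drop any zero differences (none here) and take |d_i|.
|d| = [1, 5, 7, 2, 2, 2, 2, 3, 7, 3]
Step 2: Midrank |d_i| (ties get averaged ranks).
ranks: |1|->1, |5|->8, |7|->9.5, |2|->3.5, |2|->3.5, |2|->3.5, |2|->3.5, |3|->6.5, |7|->9.5, |3|->6.5
Step 3: Attach original signs; sum ranks with positive sign and with negative sign.
W+ = 1 + 3.5 + 3.5 + 6.5 + 6.5 = 21
W- = 8 + 9.5 + 3.5 + 3.5 + 9.5 = 34
(Check: W+ + W- = 55 should equal n(n+1)/2 = 55.)
Step 4: Test statistic W = min(W+, W-) = 21.
Step 5: Ties in |d|, so use the tie-corrected normal approximation.
        E[W] = n(n+1)/4 = 10*11/4 = 27.5.
        Tie groups: |d|=2 (t=4), |d|=3 (t=2), |d|=7 (t=2); sum(t^3 - t) = 72.
        Var[W] = n(n+1)(2n+1)/24 - sum(t^3-t)/48 = 2310/24 - 72/48 = 94.75.
        z = (W - E[W]) / sqrt(Var[W]) = (21 - 27.5) / 9.7340 = -0.6678.
        Two-sided p = 2*Phi(z) = 0.504284.
Step 6: alpha = 0.1. fail to reject H0.

W+ = 21, W- = 34, W = min = 21, p = 0.504284, fail to reject H0.


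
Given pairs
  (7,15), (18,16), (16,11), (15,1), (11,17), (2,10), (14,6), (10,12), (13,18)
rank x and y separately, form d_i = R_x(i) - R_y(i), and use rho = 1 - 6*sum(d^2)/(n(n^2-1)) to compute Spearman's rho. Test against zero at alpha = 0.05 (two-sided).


Step 1: Rank x and y separately (midranks; no ties here).
rank(x): 7->2, 18->9, 16->8, 15->7, 11->4, 2->1, 14->6, 10->3, 13->5
rank(y): 15->6, 16->7, 11->4, 1->1, 17->8, 10->3, 6->2, 12->5, 18->9
Step 2: d_i = R_x(i) - R_y(i); compute d_i^2.
  (2-6)^2=16, (9-7)^2=4, (8-4)^2=16, (7-1)^2=36, (4-8)^2=16, (1-3)^2=4, (6-2)^2=16, (3-5)^2=4, (5-9)^2=16
sum(d^2) = 128.
Step 3: rho = 1 - 6*128 / (9*(9^2 - 1)) = 1 - 768/720 = -0.066667.
Step 4: Under H0, t = rho * sqrt((n-2)/(1-rho^2)) = -0.1768 ~ t(7).
Step 5: Two-sided p-value from the t-distribution with 7 df = 0.864690.
Step 6: alpha = 0.05. fail to reject H0.

rho = -0.0667, p = 0.864690, fail to reject H0 at alpha = 0.05.


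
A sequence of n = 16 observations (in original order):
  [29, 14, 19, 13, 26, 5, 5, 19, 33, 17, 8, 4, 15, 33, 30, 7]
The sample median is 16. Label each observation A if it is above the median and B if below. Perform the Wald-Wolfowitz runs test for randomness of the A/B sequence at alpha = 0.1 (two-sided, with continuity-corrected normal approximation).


Step 1: Compute median = 16; label A = above, B = below.
Labels in order: ABABABBAAABBBAAB  (n_A = 8, n_B = 8)
Step 2: Count runs R = 10.
Step 3: Under H0 (random ordering), E[R] = 2*n_A*n_B/(n_A+n_B) + 1 = 2*8*8/16 + 1 = 9.0000.
        Var[R] = 2*n_A*n_B*(2*n_A*n_B - n_A - n_B) / ((n_A+n_B)^2 * (n_A+n_B-1)) = 14336/3840 = 3.7333.
        SD[R] = 1.9322.
Step 4: Continuity-corrected z = (R - 0.5 - E[R]) / SD[R] = (10 - 0.5 - 9.0000) / 1.9322 = 0.2588.
Step 5: Two-sided p-value via normal approximation = 2*(1 - Phi(|z|)) = 0.795809.
Step 6: alpha = 0.1. fail to reject H0.

R = 10, z = 0.2588, p = 0.795809, fail to reject H0.


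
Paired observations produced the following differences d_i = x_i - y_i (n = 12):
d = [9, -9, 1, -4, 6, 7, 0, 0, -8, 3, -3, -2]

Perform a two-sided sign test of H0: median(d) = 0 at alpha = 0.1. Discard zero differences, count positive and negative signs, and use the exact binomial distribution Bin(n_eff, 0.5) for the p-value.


Step 1: Discard zero differences. Original n = 12; n_eff = number of nonzero differences = 10.
Nonzero differences (with sign): +9, -9, +1, -4, +6, +7, -8, +3, -3, -2
Step 2: Count signs: positive = 5, negative = 5.
Step 3: Under H0: P(positive) = 0.5, so the number of positives S ~ Bin(10, 0.5).
Step 4: Two-sided exact p-value = sum of Bin(10,0.5) probabilities at or below the observed probability = 1.000000.
Step 5: alpha = 0.1. fail to reject H0.

n_eff = 10, pos = 5, neg = 5, p = 1.000000, fail to reject H0.


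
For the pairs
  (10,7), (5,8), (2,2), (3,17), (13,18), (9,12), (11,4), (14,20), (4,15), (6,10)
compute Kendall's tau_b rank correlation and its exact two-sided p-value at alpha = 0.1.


Step 1: Enumerate the 45 unordered pairs (i,j) with i<j and classify each by sign(x_j-x_i) * sign(y_j-y_i).
  (1,2):dx=-5,dy=+1->D; (1,3):dx=-8,dy=-5->C; (1,4):dx=-7,dy=+10->D; (1,5):dx=+3,dy=+11->C
  (1,6):dx=-1,dy=+5->D; (1,7):dx=+1,dy=-3->D; (1,8):dx=+4,dy=+13->C; (1,9):dx=-6,dy=+8->D
  (1,10):dx=-4,dy=+3->D; (2,3):dx=-3,dy=-6->C; (2,4):dx=-2,dy=+9->D; (2,5):dx=+8,dy=+10->C
  (2,6):dx=+4,dy=+4->C; (2,7):dx=+6,dy=-4->D; (2,8):dx=+9,dy=+12->C; (2,9):dx=-1,dy=+7->D
  (2,10):dx=+1,dy=+2->C; (3,4):dx=+1,dy=+15->C; (3,5):dx=+11,dy=+16->C; (3,6):dx=+7,dy=+10->C
  (3,7):dx=+9,dy=+2->C; (3,8):dx=+12,dy=+18->C; (3,9):dx=+2,dy=+13->C; (3,10):dx=+4,dy=+8->C
  (4,5):dx=+10,dy=+1->C; (4,6):dx=+6,dy=-5->D; (4,7):dx=+8,dy=-13->D; (4,8):dx=+11,dy=+3->C
  (4,9):dx=+1,dy=-2->D; (4,10):dx=+3,dy=-7->D; (5,6):dx=-4,dy=-6->C; (5,7):dx=-2,dy=-14->C
  (5,8):dx=+1,dy=+2->C; (5,9):dx=-9,dy=-3->C; (5,10):dx=-7,dy=-8->C; (6,7):dx=+2,dy=-8->D
  (6,8):dx=+5,dy=+8->C; (6,9):dx=-5,dy=+3->D; (6,10):dx=-3,dy=-2->C; (7,8):dx=+3,dy=+16->C
  (7,9):dx=-7,dy=+11->D; (7,10):dx=-5,dy=+6->D; (8,9):dx=-10,dy=-5->C; (8,10):dx=-8,dy=-10->C
  (9,10):dx=+2,dy=-5->D
Step 2: C = 27, D = 18, total pairs = 45.
Step 3: tau = (C - D)/(n(n-1)/2) = (27 - 18)/45 = 0.200000.
Step 4: Exact two-sided p-value (enumerate n! = 3628800 permutations of y under H0): p = 0.484313.
Step 5: alpha = 0.1. fail to reject H0.

tau_b = 0.2000 (C=27, D=18), p = 0.484313, fail to reject H0.


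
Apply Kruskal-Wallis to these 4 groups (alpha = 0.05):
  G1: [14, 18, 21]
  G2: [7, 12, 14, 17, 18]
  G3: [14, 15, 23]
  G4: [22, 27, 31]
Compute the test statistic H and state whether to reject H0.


Step 1: Combine all N = 14 observations and assign midranks.
sorted (value, group, rank): (7,G2,1), (12,G2,2), (14,G1,4), (14,G2,4), (14,G3,4), (15,G3,6), (17,G2,7), (18,G1,8.5), (18,G2,8.5), (21,G1,10), (22,G4,11), (23,G3,12), (27,G4,13), (31,G4,14)
Step 2: Sum ranks within each group.
R_1 = 22.5 (n_1 = 3)
R_2 = 22.5 (n_2 = 5)
R_3 = 22 (n_3 = 3)
R_4 = 38 (n_4 = 3)
Step 3: H = 12/(N(N+1)) * sum(R_i^2/n_i) - 3(N+1)
     = 12/(14*15) * (22.5^2/3 + 22.5^2/5 + 22^2/3 + 38^2/3) - 3*15
     = 0.057143 * 912.667 - 45
     = 7.152381.
Step 4: Ties present; correction factor C = 1 - 30/(14^3 - 14) = 0.989011. Corrected H = 7.152381 / 0.989011 = 7.231852.
Step 5: Under H0, H ~ chi^2(3); p-value = 0.064864.
Step 6: alpha = 0.05. fail to reject H0.

H = 7.2319, df = 3, p = 0.064864, fail to reject H0.


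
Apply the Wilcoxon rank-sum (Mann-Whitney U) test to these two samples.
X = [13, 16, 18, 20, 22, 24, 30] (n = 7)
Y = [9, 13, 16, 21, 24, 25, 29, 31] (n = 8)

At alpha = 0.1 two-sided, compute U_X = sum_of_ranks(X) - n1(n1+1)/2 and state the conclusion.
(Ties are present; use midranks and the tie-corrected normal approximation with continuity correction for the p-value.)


Step 1: Combine and sort all 15 observations; assign midranks.
sorted (value, group): (9,Y), (13,X), (13,Y), (16,X), (16,Y), (18,X), (20,X), (21,Y), (22,X), (24,X), (24,Y), (25,Y), (29,Y), (30,X), (31,Y)
ranks: 9->1, 13->2.5, 13->2.5, 16->4.5, 16->4.5, 18->6, 20->7, 21->8, 22->9, 24->10.5, 24->10.5, 25->12, 29->13, 30->14, 31->15
Step 2: Rank sum for X: R1 = 2.5 + 4.5 + 6 + 7 + 9 + 10.5 + 14 = 53.5.
Step 3: U_X = R1 - n1(n1+1)/2 = 53.5 - 7*8/2 = 53.5 - 28 = 25.5.
       U_Y = n1*n2 - U_X = 56 - 25.5 = 30.5.
Step 4: Ties are present, so use the tie-corrected normal approximation (with continuity correction) for the p-value.
Step 5: p-value = 0.816478; compare to alpha = 0.1. fail to reject H0.

U_X = 25.5, p = 0.816478, fail to reject H0 at alpha = 0.1.


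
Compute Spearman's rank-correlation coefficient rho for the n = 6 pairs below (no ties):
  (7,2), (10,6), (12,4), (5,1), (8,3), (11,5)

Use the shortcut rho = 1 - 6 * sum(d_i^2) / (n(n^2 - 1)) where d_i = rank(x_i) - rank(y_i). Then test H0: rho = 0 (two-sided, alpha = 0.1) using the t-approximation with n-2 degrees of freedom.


Step 1: Rank x and y separately (midranks; no ties here).
rank(x): 7->2, 10->4, 12->6, 5->1, 8->3, 11->5
rank(y): 2->2, 6->6, 4->4, 1->1, 3->3, 5->5
Step 2: d_i = R_x(i) - R_y(i); compute d_i^2.
  (2-2)^2=0, (4-6)^2=4, (6-4)^2=4, (1-1)^2=0, (3-3)^2=0, (5-5)^2=0
sum(d^2) = 8.
Step 3: rho = 1 - 6*8 / (6*(6^2 - 1)) = 1 - 48/210 = 0.771429.
Step 4: Under H0, t = rho * sqrt((n-2)/(1-rho^2)) = 2.4247 ~ t(4).
Step 5: Two-sided p-value from the t-distribution with 4 df = 0.072397.
Step 6: alpha = 0.1. reject H0.

rho = 0.7714, p = 0.072397, reject H0 at alpha = 0.1.


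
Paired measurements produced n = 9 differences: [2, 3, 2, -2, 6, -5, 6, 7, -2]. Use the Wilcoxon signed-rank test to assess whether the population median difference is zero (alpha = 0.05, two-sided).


Step 1: Drop any zero differences (none here) and take |d_i|.
|d| = [2, 3, 2, 2, 6, 5, 6, 7, 2]
Step 2: Midrank |d_i| (ties get averaged ranks).
ranks: |2|->2.5, |3|->5, |2|->2.5, |2|->2.5, |6|->7.5, |5|->6, |6|->7.5, |7|->9, |2|->2.5
Step 3: Attach original signs; sum ranks with positive sign and with negative sign.
W+ = 2.5 + 5 + 2.5 + 7.5 + 7.5 + 9 = 34
W- = 2.5 + 6 + 2.5 = 11
(Check: W+ + W- = 45 should equal n(n+1)/2 = 45.)
Step 4: Test statistic W = min(W+, W-) = 11.
Step 5: Ties in |d|, so use the tie-corrected normal approximation.
        E[W] = n(n+1)/4 = 9*10/4 = 22.5.
        Tie groups: |d|=2 (t=4), |d|=6 (t=2); sum(t^3 - t) = 66.
        Var[W] = n(n+1)(2n+1)/24 - sum(t^3-t)/48 = 1710/24 - 66/48 = 69.875.
        z = (W - E[W]) / sqrt(Var[W]) = (11 - 22.5) / 8.3591 = -1.3757.
        Two-sided p = 2*Phi(z) = 0.168902.
Step 6: alpha = 0.05. fail to reject H0.

W+ = 34, W- = 11, W = min = 11, p = 0.168902, fail to reject H0.


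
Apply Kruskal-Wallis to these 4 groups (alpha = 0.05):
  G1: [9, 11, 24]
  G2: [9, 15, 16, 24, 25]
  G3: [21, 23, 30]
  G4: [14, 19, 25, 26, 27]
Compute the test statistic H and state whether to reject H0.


Step 1: Combine all N = 16 observations and assign midranks.
sorted (value, group, rank): (9,G1,1.5), (9,G2,1.5), (11,G1,3), (14,G4,4), (15,G2,5), (16,G2,6), (19,G4,7), (21,G3,8), (23,G3,9), (24,G1,10.5), (24,G2,10.5), (25,G2,12.5), (25,G4,12.5), (26,G4,14), (27,G4,15), (30,G3,16)
Step 2: Sum ranks within each group.
R_1 = 15 (n_1 = 3)
R_2 = 35.5 (n_2 = 5)
R_3 = 33 (n_3 = 3)
R_4 = 52.5 (n_4 = 5)
Step 3: H = 12/(N(N+1)) * sum(R_i^2/n_i) - 3(N+1)
     = 12/(16*17) * (15^2/3 + 35.5^2/5 + 33^2/3 + 52.5^2/5) - 3*17
     = 0.044118 * 1241.3 - 51
     = 3.763235.
Step 4: Ties present; correction factor C = 1 - 18/(16^3 - 16) = 0.995588. Corrected H = 3.763235 / 0.995588 = 3.779911.
Step 5: Under H0, H ~ chi^2(3); p-value = 0.286231.
Step 6: alpha = 0.05. fail to reject H0.

H = 3.7799, df = 3, p = 0.286231, fail to reject H0.


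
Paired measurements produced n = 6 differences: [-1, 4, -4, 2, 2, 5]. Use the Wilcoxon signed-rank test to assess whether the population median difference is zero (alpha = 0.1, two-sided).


Step 1: Drop any zero differences (none here) and take |d_i|.
|d| = [1, 4, 4, 2, 2, 5]
Step 2: Midrank |d_i| (ties get averaged ranks).
ranks: |1|->1, |4|->4.5, |4|->4.5, |2|->2.5, |2|->2.5, |5|->6
Step 3: Attach original signs; sum ranks with positive sign and with negative sign.
W+ = 4.5 + 2.5 + 2.5 + 6 = 15.5
W- = 1 + 4.5 = 5.5
(Check: W+ + W- = 21 should equal n(n+1)/2 = 21.)
Step 4: Test statistic W = min(W+, W-) = 5.5.
Step 5: Ties in |d|, so use the tie-corrected normal approximation.
        E[W] = n(n+1)/4 = 6*7/4 = 10.5.
        Tie groups: |d|=2 (t=2), |d|=4 (t=2); sum(t^3 - t) = 12.
        Var[W] = n(n+1)(2n+1)/24 - sum(t^3-t)/48 = 546/24 - 12/48 = 22.5.
        z = (W - E[W]) / sqrt(Var[W]) = (5.5 - 10.5) / 4.7434 = -1.0541.
        Two-sided p = 2*Phi(z) = 0.291841.
Step 6: alpha = 0.1. fail to reject H0.

W+ = 15.5, W- = 5.5, W = min = 5.5, p = 0.291841, fail to reject H0.


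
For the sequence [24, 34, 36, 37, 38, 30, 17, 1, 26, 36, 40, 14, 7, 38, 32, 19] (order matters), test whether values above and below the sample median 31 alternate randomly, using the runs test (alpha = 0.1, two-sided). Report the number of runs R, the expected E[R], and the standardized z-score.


Step 1: Compute median = 31; label A = above, B = below.
Labels in order: BAAAABBBBAABBAAB  (n_A = 8, n_B = 8)
Step 2: Count runs R = 7.
Step 3: Under H0 (random ordering), E[R] = 2*n_A*n_B/(n_A+n_B) + 1 = 2*8*8/16 + 1 = 9.0000.
        Var[R] = 2*n_A*n_B*(2*n_A*n_B - n_A - n_B) / ((n_A+n_B)^2 * (n_A+n_B-1)) = 14336/3840 = 3.7333.
        SD[R] = 1.9322.
Step 4: Continuity-corrected z = (R + 0.5 - E[R]) / SD[R] = (7 + 0.5 - 9.0000) / 1.9322 = -0.7763.
Step 5: Two-sided p-value via normal approximation = 2*(1 - Phi(|z|)) = 0.437558.
Step 6: alpha = 0.1. fail to reject H0.

R = 7, z = -0.7763, p = 0.437558, fail to reject H0.


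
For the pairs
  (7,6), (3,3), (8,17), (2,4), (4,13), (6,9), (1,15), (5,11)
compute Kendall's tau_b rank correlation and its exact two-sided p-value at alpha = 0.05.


Step 1: Enumerate the 28 unordered pairs (i,j) with i<j and classify each by sign(x_j-x_i) * sign(y_j-y_i).
  (1,2):dx=-4,dy=-3->C; (1,3):dx=+1,dy=+11->C; (1,4):dx=-5,dy=-2->C; (1,5):dx=-3,dy=+7->D
  (1,6):dx=-1,dy=+3->D; (1,7):dx=-6,dy=+9->D; (1,8):dx=-2,dy=+5->D; (2,3):dx=+5,dy=+14->C
  (2,4):dx=-1,dy=+1->D; (2,5):dx=+1,dy=+10->C; (2,6):dx=+3,dy=+6->C; (2,7):dx=-2,dy=+12->D
  (2,8):dx=+2,dy=+8->C; (3,4):dx=-6,dy=-13->C; (3,5):dx=-4,dy=-4->C; (3,6):dx=-2,dy=-8->C
  (3,7):dx=-7,dy=-2->C; (3,8):dx=-3,dy=-6->C; (4,5):dx=+2,dy=+9->C; (4,6):dx=+4,dy=+5->C
  (4,7):dx=-1,dy=+11->D; (4,8):dx=+3,dy=+7->C; (5,6):dx=+2,dy=-4->D; (5,7):dx=-3,dy=+2->D
  (5,8):dx=+1,dy=-2->D; (6,7):dx=-5,dy=+6->D; (6,8):dx=-1,dy=+2->D; (7,8):dx=+4,dy=-4->D
Step 2: C = 15, D = 13, total pairs = 28.
Step 3: tau = (C - D)/(n(n-1)/2) = (15 - 13)/28 = 0.071429.
Step 4: Exact two-sided p-value (enumerate n! = 40320 permutations of y under H0): p = 0.904861.
Step 5: alpha = 0.05. fail to reject H0.

tau_b = 0.0714 (C=15, D=13), p = 0.904861, fail to reject H0.


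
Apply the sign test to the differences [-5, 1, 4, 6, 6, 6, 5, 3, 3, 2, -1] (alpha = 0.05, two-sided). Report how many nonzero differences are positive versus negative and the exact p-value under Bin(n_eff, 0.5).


Step 1: Discard zero differences. Original n = 11; n_eff = number of nonzero differences = 11.
Nonzero differences (with sign): -5, +1, +4, +6, +6, +6, +5, +3, +3, +2, -1
Step 2: Count signs: positive = 9, negative = 2.
Step 3: Under H0: P(positive) = 0.5, so the number of positives S ~ Bin(11, 0.5).
Step 4: Two-sided exact p-value = sum of Bin(11,0.5) probabilities at or below the observed probability = 0.065430.
Step 5: alpha = 0.05. fail to reject H0.

n_eff = 11, pos = 9, neg = 2, p = 0.065430, fail to reject H0.


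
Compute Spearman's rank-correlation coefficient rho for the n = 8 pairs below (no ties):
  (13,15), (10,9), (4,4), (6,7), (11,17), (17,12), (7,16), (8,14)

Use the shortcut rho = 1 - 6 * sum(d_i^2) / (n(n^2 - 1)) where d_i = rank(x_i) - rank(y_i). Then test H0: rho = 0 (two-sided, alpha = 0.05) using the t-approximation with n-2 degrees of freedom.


Step 1: Rank x and y separately (midranks; no ties here).
rank(x): 13->7, 10->5, 4->1, 6->2, 11->6, 17->8, 7->3, 8->4
rank(y): 15->6, 9->3, 4->1, 7->2, 17->8, 12->4, 16->7, 14->5
Step 2: d_i = R_x(i) - R_y(i); compute d_i^2.
  (7-6)^2=1, (5-3)^2=4, (1-1)^2=0, (2-2)^2=0, (6-8)^2=4, (8-4)^2=16, (3-7)^2=16, (4-5)^2=1
sum(d^2) = 42.
Step 3: rho = 1 - 6*42 / (8*(8^2 - 1)) = 1 - 252/504 = 0.500000.
Step 4: Under H0, t = rho * sqrt((n-2)/(1-rho^2)) = 1.4142 ~ t(6).
Step 5: Two-sided p-value from the t-distribution with 6 df = 0.207031.
Step 6: alpha = 0.05. fail to reject H0.

rho = 0.5000, p = 0.207031, fail to reject H0 at alpha = 0.05.


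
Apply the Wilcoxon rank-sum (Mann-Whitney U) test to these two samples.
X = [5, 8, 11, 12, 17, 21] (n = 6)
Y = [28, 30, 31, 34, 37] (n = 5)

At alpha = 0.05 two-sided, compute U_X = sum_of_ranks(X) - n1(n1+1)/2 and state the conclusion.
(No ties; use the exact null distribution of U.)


Step 1: Combine and sort all 11 observations; assign midranks.
sorted (value, group): (5,X), (8,X), (11,X), (12,X), (17,X), (21,X), (28,Y), (30,Y), (31,Y), (34,Y), (37,Y)
ranks: 5->1, 8->2, 11->3, 12->4, 17->5, 21->6, 28->7, 30->8, 31->9, 34->10, 37->11
Step 2: Rank sum for X: R1 = 1 + 2 + 3 + 4 + 5 + 6 = 21.
Step 3: U_X = R1 - n1(n1+1)/2 = 21 - 6*7/2 = 21 - 21 = 0.
       U_Y = n1*n2 - U_X = 30 - 0 = 30.
Step 4: No ties, so the exact null distribution of U (based on enumerating the C(11,6) = 462 equally likely rank assignments) gives the two-sided p-value.
Step 5: p-value = 0.004329; compare to alpha = 0.05. reject H0.

U_X = 0, p = 0.004329, reject H0 at alpha = 0.05.
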